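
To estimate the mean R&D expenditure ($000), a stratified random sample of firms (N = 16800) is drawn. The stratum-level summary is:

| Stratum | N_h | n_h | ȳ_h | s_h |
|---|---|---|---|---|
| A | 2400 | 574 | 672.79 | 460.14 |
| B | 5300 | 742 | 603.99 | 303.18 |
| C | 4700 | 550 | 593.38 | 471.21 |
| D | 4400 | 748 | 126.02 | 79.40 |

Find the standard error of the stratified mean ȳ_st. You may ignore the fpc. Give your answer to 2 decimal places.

SE(ȳ_st) ≈ 7.21

V̂(ȳ_st) = Σ W_h² s_h²/n_h, with W_h = N_h/N and N = 16800:
  stratum A: (2400/16800)²·460.14²/574 = 7.52787
  stratum B: (5300/16800)²·303.18²/742 = 12.3291
  stratum C: (4700/16800)²·471.21²/550 = 31.5968
  stratum D: (4400/16800)²·79.40²/748 = 0.578131
V̂(ȳ_st) = 52.0319
SE(ȳ_st) = √52.0319 = 7.21331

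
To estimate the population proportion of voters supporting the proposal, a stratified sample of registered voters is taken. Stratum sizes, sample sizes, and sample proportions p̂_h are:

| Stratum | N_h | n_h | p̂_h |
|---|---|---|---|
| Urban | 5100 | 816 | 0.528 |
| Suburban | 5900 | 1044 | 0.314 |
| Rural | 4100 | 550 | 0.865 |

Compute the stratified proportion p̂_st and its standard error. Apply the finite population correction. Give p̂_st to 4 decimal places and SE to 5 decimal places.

p̂_st ≈ 0.5359, SE ≈ 0.00830

N = 15100; stratum weights W_h = N_h/N.
p̂_st = Σ W_h p̂_h = (5100·0.528 + 5900·0.314 + 4100·0.865)/15100 = 0.53589
V̂(p̂_st) = Σ W_h² (1 − n_h/N_h) p̂_h(1−p̂_h)/(n_h−1):
  stratum Urban: (5100/15100)²·(1 − 816/5100)·0.528·0.472/815 = 2.93011e-05
  stratum Suburban: (5900/15100)²·(1 − 1044/5900)·0.314·0.686/1043 = 2.59505e-05
  stratum Rural: (4100/15100)²·(1 − 550/4100)·0.865·0.135/549 = 1.3578e-05
V̂(p̂_st) = 6.88296e-05; SE = √V̂ = 0.00829636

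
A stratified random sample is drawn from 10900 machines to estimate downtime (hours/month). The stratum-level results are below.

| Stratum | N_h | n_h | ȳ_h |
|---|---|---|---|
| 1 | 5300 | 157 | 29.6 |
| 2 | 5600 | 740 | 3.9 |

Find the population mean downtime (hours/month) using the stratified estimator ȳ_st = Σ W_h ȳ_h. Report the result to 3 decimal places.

ȳ_st ≈ 16.396

N = Σ N_h = 10900. Stratum weights W_h = N_h/N.
ȳ_st = (5300·29.6 + 5600·3.9) / 10900 = 16.39633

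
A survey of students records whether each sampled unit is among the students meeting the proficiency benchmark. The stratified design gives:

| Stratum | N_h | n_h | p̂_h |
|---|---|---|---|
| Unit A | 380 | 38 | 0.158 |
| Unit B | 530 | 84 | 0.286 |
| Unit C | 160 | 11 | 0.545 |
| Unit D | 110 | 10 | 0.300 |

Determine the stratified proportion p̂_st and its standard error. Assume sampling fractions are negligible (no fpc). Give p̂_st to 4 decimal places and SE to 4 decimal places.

N = 1180; stratum weights W_h = N_h/N.
p̂_st = Σ W_h p̂_h = (380·0.158 + 530·0.286 + 160·0.545 + 110·0.300)/1180 = 0.28120
V̂(p̂_st) = Σ W_h² p̂_h(1−p̂_h)/(n_h−1):
  stratum Unit A: (380/1180)²·0.158·0.842/37 = 0.000372881
  stratum Unit B: (530/1180)²·0.286·0.714/83 = 0.000496334
  stratum Unit C: (160/1180)²·0.545·0.455/10 = 0.000455915
  stratum Unit D: (110/1180)²·0.300·0.700/9 = 0.000202767
V̂(p̂_st) = 0.0015279; SE = √V̂ = 0.0390883

p̂_st ≈ 0.2812, SE ≈ 0.0391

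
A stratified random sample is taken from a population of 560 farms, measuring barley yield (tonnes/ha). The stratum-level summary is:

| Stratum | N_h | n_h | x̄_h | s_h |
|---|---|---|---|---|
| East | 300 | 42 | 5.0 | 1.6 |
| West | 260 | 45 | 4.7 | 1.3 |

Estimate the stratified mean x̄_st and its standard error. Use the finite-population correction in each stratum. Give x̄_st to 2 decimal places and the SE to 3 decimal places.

x̄_st ≈ 4.86, SE ≈ 0.147

x̄_st = Σ W_h x̄_h = (300·5.0 + 260·4.7)/560 = 4.86071
V̂(x̄_st) = Σ W_h² (1 − n_h/N_h) s_h²/n_h, with W_h = N_h/N and N = 560:
  stratum East: (300/560)²·(1 − 42/300)·1.6²/42 = 0.0150437
  stratum West: (260/560)²·(1 − 45/260)·1.3²/45 = 0.00669437
V̂(x̄_st) = 0.0217381
SE(x̄_st) = √0.0217381 = 0.147438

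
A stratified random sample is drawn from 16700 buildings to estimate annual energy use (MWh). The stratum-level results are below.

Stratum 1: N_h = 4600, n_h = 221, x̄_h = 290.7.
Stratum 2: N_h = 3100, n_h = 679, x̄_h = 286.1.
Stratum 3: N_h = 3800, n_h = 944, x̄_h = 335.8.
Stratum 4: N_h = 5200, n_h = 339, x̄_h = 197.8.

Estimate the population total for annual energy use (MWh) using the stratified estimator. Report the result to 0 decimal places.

τ̂_st ≈ 4528730

τ̂_st = Σ N_h x̄_h = 4600·290.7 + 3100·286.1 + 3800·335.8 + 5200·197.8 = 4528730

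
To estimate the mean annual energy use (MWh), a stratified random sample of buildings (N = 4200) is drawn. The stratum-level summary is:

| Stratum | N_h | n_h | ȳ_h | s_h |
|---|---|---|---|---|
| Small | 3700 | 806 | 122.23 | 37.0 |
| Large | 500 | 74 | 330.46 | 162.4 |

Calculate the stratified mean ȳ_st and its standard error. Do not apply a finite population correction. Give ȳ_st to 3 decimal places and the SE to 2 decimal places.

ȳ_st = Σ W_h ȳ_h = (3700·122.23 + 500·330.46)/4200 = 147.01929
V̂(ȳ_st) = Σ W_h² s_h²/n_h, with W_h = N_h/N and N = 4200:
  stratum Small: (3700/4200)²·37.0²/806 = 1.31818
  stratum Large: (500/4200)²·162.4²/74 = 5.05105
V̂(ȳ_st) = 6.36923
SE(ȳ_st) = √6.36923 = 2.52373

ȳ_st ≈ 147.019, SE ≈ 2.52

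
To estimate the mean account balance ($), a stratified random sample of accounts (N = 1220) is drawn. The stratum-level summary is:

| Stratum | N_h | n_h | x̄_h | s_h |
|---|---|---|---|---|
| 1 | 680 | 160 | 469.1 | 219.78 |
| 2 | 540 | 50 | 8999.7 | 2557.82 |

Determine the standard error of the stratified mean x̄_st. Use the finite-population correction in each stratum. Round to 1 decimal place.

SE(x̄_st) ≈ 152.8

V̂(x̄_st) = Σ W_h² (1 − n_h/N_h) s_h²/n_h, with W_h = N_h/N and N = 1220:
  stratum 1: (680/1220)²·(1 − 160/680)·219.78²/160 = 71.7214
  stratum 2: (540/1220)²·(1 − 50/540)·2557.82²/50 = 23261.6
V̂(x̄_st) = 23333.4
SE(x̄_st) = √23333.4 = 152.753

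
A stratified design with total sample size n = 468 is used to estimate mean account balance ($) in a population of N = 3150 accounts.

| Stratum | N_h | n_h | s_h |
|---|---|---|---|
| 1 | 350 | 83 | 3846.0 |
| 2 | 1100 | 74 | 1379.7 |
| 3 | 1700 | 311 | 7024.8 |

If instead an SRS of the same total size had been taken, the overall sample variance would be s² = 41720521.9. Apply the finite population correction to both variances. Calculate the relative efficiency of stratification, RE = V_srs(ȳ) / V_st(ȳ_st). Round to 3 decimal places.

V̂(ȳ_st) = Σ W_h² (1 − n_h/N_h) s_h²/n_h, with W_h = N_h/N and N = 3150:
  stratum 1: (350/3150)²·(1 − 83/350)·3846.0²/83 = 1678.41
  stratum 2: (1100/3150)²·(1 − 74/1100)·1379.7²/74 = 2925.88
  stratum 3: (1700/3150)²·(1 − 311/1700)·7024.8²/311 = 37760.5
V_st = 42364.8
V_srs = (1 − 468/3150)·41720521.9/468 = 75901.8
Relative efficiency = V_srs / V_st = 75901.8/42364.8 = 1.7916

RE ≈ 1.792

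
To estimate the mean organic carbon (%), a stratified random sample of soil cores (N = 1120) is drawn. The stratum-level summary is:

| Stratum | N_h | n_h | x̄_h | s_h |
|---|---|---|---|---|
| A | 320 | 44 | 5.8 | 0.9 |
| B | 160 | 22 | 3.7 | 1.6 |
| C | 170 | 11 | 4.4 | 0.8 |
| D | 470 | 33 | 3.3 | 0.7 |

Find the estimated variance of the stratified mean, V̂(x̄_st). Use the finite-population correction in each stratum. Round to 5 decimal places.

V̂(x̄_st) = Σ W_h² (1 − n_h/N_h) s_h²/n_h, with W_h = N_h/N and N = 1120:
  stratum A: (320/1120)²·(1 − 44/320)·0.9²/44 = 0.00129615
  stratum B: (160/1120)²·(1 − 22/160)·1.6²/22 = 0.00204824
  stratum C: (170/1120)²·(1 − 11/170)·0.8²/11 = 0.00125371
  stratum D: (470/1120)²·(1 − 33/470)·0.7²/33 = 0.00243123
V̂(x̄_st) = 0.00702932

V̂(x̄_st) ≈ 0.00703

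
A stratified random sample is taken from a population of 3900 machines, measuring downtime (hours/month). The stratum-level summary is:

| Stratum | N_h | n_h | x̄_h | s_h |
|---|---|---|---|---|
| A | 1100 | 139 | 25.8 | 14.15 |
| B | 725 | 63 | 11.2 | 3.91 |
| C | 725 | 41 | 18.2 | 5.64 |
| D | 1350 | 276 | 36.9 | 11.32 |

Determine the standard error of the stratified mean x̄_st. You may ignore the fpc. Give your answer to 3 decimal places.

SE(x̄_st) ≈ 0.453

V̂(x̄_st) = Σ W_h² s_h²/n_h, with W_h = N_h/N and N = 3900:
  stratum A: (1100/3900)²·14.15²/139 = 0.114592
  stratum B: (725/3900)²·3.91²/63 = 0.00838609
  stratum C: (725/3900)²·5.64²/41 = 0.0268115
  stratum D: (1350/3900)²·11.32²/276 = 0.0556317
V̂(x̄_st) = 0.205421
SE(x̄_st) = √0.205421 = 0.453234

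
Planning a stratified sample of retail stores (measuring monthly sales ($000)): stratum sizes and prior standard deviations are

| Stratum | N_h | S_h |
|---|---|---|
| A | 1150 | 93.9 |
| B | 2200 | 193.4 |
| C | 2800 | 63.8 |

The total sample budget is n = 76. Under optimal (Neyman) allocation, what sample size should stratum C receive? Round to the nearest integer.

19

Neyman allocation: n_h = n · N_h S_h / Σ N_i S_i, with n = 76.
  stratum A: N_h·S_h = 1150·93.9 = 107985.00
  stratum B: N_h·S_h = 2200·193.4 = 425480.00
  stratum C: N_h·S_h = 2800·63.8 = 178640.00
Σ N_h S_h = 712105.00
n for stratum C = 76·178640.00/712105.00 = 19.066 → 19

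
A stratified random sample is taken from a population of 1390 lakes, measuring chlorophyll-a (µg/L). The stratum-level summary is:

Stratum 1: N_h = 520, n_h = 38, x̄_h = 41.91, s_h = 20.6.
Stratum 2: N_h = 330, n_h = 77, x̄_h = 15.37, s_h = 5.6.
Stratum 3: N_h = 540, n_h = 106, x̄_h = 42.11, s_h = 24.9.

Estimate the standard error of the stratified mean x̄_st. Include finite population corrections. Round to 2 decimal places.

SE(x̄_st) ≈ 1.48

V̂(x̄_st) = Σ W_h² (1 − n_h/N_h) s_h²/n_h, with W_h = N_h/N and N = 1390:
  stratum 1: (520/1390)²·(1 − 38/520)·20.6²/38 = 1.44868
  stratum 2: (330/1390)²·(1 − 77/330)·5.6²/77 = 0.0175991
  stratum 3: (540/1390)²·(1 − 106/540)·24.9²/106 = 0.709491
V̂(x̄_st) = 2.17577
SE(x̄_st) = √2.17577 = 1.47505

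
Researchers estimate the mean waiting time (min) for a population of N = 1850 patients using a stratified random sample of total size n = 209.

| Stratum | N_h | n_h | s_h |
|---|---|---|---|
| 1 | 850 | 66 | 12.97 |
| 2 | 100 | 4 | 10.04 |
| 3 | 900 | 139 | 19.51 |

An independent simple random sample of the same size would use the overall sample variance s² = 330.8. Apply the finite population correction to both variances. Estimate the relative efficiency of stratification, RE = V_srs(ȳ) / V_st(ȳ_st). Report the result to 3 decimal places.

RE ≈ 1.259

V̂(ȳ_st) = Σ W_h² (1 − n_h/N_h) s_h²/n_h, with W_h = N_h/N and N = 1850:
  stratum 1: (850/1850)²·(1 − 66/850)·12.97²/66 = 0.496281
  stratum 2: (100/1850)²·(1 − 4/100)·10.04²/4 = 0.0706863
  stratum 3: (900/1850)²·(1 − 139/900)·19.51²/139 = 0.548004
V_st = 1.11497
V_srs = (1 − 209/1850)·330.8/209 = 1.40396
Relative efficiency = V_srs / V_st = 1.40396/1.11497 = 1.2592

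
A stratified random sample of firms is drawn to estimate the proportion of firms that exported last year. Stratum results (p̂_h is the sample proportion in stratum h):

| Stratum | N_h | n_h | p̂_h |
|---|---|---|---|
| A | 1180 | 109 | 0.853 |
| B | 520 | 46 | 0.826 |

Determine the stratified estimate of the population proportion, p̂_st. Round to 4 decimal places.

p̂_st ≈ 0.8447

N = 1700; stratum weights W_h = N_h/N.
p̂_st = Σ W_h p̂_h = (1180·0.853 + 520·0.826)/1700 = 0.84474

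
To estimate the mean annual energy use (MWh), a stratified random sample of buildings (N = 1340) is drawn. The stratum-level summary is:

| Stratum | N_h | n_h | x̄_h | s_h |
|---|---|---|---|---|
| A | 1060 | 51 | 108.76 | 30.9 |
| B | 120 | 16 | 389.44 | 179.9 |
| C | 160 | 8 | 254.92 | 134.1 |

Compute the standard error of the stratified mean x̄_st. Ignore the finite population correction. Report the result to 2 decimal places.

V̂(x̄_st) = Σ W_h² s_h²/n_h, with W_h = N_h/N and N = 1340:
  stratum A: (1060/1340)²·30.9²/51 = 11.7152
  stratum B: (120/1340)²·179.9²/16 = 16.2217
  stratum C: (160/1340)²·134.1²/8 = 32.0478
V̂(x̄_st) = 59.9846
SE(x̄_st) = √59.9846 = 7.74497

SE(x̄_st) ≈ 7.74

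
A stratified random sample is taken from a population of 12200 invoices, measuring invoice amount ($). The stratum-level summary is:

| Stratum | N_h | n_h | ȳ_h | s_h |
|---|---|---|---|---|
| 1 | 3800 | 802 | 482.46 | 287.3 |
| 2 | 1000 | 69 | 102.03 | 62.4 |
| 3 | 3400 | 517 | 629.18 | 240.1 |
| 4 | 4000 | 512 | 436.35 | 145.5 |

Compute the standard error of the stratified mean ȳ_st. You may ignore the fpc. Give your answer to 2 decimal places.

V̂(ȳ_st) = Σ W_h² s_h²/n_h, with W_h = N_h/N and N = 12200:
  stratum 1: (3800/12200)²·287.3²/802 = 9.98492
  stratum 2: (1000/12200)²·62.4²/69 = 0.379141
  stratum 3: (3400/12200)²·240.1²/517 = 8.66028
  stratum 4: (4000/12200)²·145.5²/512 = 4.44484
V̂(ȳ_st) = 23.4692
SE(ȳ_st) = √23.4692 = 4.8445

SE(ȳ_st) ≈ 4.84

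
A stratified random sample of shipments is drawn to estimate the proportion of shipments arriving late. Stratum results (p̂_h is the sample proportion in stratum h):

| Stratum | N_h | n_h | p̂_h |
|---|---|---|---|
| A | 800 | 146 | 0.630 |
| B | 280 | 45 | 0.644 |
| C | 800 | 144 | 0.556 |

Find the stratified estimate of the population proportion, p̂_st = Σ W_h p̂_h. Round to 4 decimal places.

N = 1880; stratum weights W_h = N_h/N.
p̂_st = Σ W_h p̂_h = (800·0.630 + 280·0.644 + 800·0.556)/1880 = 0.60060

p̂_st ≈ 0.6006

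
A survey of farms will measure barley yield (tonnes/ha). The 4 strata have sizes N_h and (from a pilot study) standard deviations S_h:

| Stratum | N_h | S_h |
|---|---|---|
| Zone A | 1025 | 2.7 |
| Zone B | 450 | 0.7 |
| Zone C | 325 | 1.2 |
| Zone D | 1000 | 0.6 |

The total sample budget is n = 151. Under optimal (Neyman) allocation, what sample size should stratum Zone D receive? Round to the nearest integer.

Neyman allocation: n_h = n · N_h S_h / Σ N_i S_i, with n = 151.
  stratum Zone A: N_h·S_h = 1025·2.7 = 2767.50
  stratum Zone B: N_h·S_h = 450·0.7 = 315.00
  stratum Zone C: N_h·S_h = 325·1.2 = 390.00
  stratum Zone D: N_h·S_h = 1000·0.6 = 600.00
Σ N_h S_h = 4072.50
n for stratum Zone D = 151·600.00/4072.50 = 22.247 → 22

22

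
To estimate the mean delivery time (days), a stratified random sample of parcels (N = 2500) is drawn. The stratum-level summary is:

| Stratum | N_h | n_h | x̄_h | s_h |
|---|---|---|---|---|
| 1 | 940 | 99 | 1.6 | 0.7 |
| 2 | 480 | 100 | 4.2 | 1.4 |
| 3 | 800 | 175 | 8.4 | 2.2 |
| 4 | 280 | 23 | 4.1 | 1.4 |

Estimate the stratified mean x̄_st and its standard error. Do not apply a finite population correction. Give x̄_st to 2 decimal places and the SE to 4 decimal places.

x̄_st ≈ 4.56, SE ≈ 0.0730

x̄_st = Σ W_h x̄_h = (940·1.6 + 480·4.2 + 800·8.4 + 280·4.1)/2500 = 4.55520
V̂(x̄_st) = Σ W_h² s_h²/n_h, with W_h = N_h/N and N = 2500:
  stratum 1: (940/2500)²·0.7²/99 = 0.00069974
  stratum 2: (480/2500)²·1.4²/100 = 0.000722534
  stratum 3: (800/2500)²·2.2²/175 = 0.00283209
  stratum 4: (280/2500)²·1.4²/23 = 0.00106897
V̂(x̄_st) = 0.00532333
SE(x̄_st) = √0.00532333 = 0.0729612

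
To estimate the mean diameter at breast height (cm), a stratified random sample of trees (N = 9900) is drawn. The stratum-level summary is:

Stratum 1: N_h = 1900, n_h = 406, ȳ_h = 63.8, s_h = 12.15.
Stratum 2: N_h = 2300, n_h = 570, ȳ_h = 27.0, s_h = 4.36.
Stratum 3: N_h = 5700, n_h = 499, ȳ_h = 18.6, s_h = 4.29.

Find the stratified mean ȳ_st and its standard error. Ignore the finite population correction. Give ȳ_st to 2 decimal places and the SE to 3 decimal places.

ȳ_st ≈ 29.23, SE ≈ 0.166

ȳ_st = Σ W_h ȳ_h = (1900·63.8 + 2300·27.0 + 5700·18.6)/9900 = 29.22626
V̂(ȳ_st) = Σ W_h² s_h²/n_h, with W_h = N_h/N and N = 9900:
  stratum 1: (1900/9900)²·12.15²/406 = 0.0133926
  stratum 2: (2300/9900)²·4.36²/570 = 0.00180005
  stratum 3: (5700/9900)²·4.29²/499 = 0.0122263
V̂(ȳ_st) = 0.0274188
SE(ȳ_st) = √0.0274188 = 0.165586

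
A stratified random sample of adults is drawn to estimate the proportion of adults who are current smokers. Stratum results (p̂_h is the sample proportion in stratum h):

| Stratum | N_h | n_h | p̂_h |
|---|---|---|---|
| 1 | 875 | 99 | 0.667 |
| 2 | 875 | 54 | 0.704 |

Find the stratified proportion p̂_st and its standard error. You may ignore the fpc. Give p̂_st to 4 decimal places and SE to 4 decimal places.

p̂_st ≈ 0.6855, SE ≈ 0.0394

N = 1750; stratum weights W_h = N_h/N.
p̂_st = Σ W_h p̂_h = (875·0.667 + 875·0.704)/1750 = 0.68550
V̂(p̂_st) = Σ W_h² p̂_h(1−p̂_h)/(n_h−1):
  stratum 1: (875/1750)²·0.667·0.333/98 = 0.00056661
  stratum 2: (875/1750)²·0.704·0.296/53 = 0.000982943
V̂(p̂_st) = 0.00154955; SE = √V̂ = 0.0393644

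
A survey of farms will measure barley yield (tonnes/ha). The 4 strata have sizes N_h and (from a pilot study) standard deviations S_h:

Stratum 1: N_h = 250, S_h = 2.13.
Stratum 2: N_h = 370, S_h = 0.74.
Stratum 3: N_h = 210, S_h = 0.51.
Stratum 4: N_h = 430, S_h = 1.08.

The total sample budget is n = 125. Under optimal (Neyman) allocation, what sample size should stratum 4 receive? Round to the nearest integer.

Neyman allocation: n_h = n · N_h S_h / Σ N_i S_i, with n = 125.
  stratum 1: N_h·S_h = 250·2.13 = 532.50
  stratum 2: N_h·S_h = 370·0.74 = 273.80
  stratum 3: N_h·S_h = 210·0.51 = 107.10
  stratum 4: N_h·S_h = 430·1.08 = 464.40
Σ N_h S_h = 1377.80
n for stratum 4 = 125·464.40/1377.80 = 42.132 → 42

42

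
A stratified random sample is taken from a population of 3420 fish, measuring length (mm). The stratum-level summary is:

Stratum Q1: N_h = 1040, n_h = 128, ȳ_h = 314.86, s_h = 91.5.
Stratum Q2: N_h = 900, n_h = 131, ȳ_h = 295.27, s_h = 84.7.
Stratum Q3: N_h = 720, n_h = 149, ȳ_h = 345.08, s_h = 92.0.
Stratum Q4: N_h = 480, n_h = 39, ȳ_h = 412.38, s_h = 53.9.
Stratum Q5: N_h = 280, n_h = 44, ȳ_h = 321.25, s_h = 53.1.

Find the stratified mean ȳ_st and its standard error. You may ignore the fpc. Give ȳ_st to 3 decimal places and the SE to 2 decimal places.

ȳ_st = Σ W_h ȳ_h = (1040·314.86 + 900·295.27 + 720·345.08 + 480·412.38 + 280·321.25)/3420 = 330.27702
V̂(ȳ_st) = Σ W_h² s_h²/n_h, with W_h = N_h/N and N = 3420:
  stratum Q1: (1040/3420)²·91.5²/128 = 6.04849
  stratum Q2: (900/3420)²·84.7²/131 = 3.79252
  stratum Q3: (720/3420)²·92.0²/149 = 2.51769
  stratum Q4: (480/3420)²·53.9²/39 = 1.46738
  stratum Q5: (280/3420)²·53.1²/44 = 0.429537
V̂(ȳ_st) = 14.2556
SE(ȳ_st) = √14.2556 = 3.77566

ȳ_st ≈ 330.277, SE ≈ 3.78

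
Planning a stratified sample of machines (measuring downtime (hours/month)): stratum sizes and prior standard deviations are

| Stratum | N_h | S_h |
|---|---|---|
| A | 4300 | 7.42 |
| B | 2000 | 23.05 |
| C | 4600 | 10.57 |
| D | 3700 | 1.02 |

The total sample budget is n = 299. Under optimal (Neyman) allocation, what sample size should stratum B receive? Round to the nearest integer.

106

Neyman allocation: n_h = n · N_h S_h / Σ N_i S_i, with n = 299.
  stratum A: N_h·S_h = 4300·7.42 = 31906.00
  stratum B: N_h·S_h = 2000·23.05 = 46100.00
  stratum C: N_h·S_h = 4600·10.57 = 48622.00
  stratum D: N_h·S_h = 3700·1.02 = 3774.00
Σ N_h S_h = 130402.00
n for stratum B = 299·46100.00/130402.00 = 105.703 → 106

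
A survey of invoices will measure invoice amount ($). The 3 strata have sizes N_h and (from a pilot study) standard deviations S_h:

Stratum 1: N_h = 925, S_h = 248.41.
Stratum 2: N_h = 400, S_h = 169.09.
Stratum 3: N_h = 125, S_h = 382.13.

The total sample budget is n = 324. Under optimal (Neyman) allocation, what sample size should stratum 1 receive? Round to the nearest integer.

Neyman allocation: n_h = n · N_h S_h / Σ N_i S_i, with n = 324.
  stratum 1: N_h·S_h = 925·248.41 = 229779.25
  stratum 2: N_h·S_h = 400·169.09 = 67636.00
  stratum 3: N_h·S_h = 125·382.13 = 47766.25
Σ N_h S_h = 345181.50
n for stratum 1 = 324·229779.25/345181.50 = 215.679 → 216

216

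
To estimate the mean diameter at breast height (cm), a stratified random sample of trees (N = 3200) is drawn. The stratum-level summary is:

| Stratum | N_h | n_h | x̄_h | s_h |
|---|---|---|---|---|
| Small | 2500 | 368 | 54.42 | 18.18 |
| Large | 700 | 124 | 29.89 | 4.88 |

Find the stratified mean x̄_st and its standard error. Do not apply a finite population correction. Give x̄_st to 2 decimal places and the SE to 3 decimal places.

x̄_st ≈ 49.05, SE ≈ 0.747

x̄_st = Σ W_h x̄_h = (2500·54.42 + 700·29.89)/3200 = 49.05406
V̂(x̄_st) = Σ W_h² s_h²/n_h, with W_h = N_h/N and N = 3200:
  stratum Small: (2500/3200)²·18.18²/368 = 0.548176
  stratum Large: (700/3200)²·4.88²/124 = 0.00918997
V̂(x̄_st) = 0.557366
SE(x̄_st) = √0.557366 = 0.746569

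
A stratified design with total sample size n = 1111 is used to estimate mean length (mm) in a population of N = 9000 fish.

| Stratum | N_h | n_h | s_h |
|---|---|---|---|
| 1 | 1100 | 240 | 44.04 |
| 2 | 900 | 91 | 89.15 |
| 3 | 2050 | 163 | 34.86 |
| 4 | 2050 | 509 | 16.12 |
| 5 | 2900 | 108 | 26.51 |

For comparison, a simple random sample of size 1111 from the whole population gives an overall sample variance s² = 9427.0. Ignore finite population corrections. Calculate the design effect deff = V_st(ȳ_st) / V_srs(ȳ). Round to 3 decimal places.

deff ≈ 0.245

V̂(ȳ_st) = Σ W_h² s_h²/n_h, with W_h = N_h/N and N = 9000:
  stratum 1: (1100/9000)²·44.04²/240 = 0.120721
  stratum 2: (900/9000)²·89.15²/91 = 0.873376
  stratum 3: (2050/9000)²·34.86²/163 = 0.386803
  stratum 4: (2050/9000)²·16.12²/509 = 0.0264871
  stratum 5: (2900/9000)²·26.51²/108 = 0.675627
V_st = 2.08301
V_srs = s²/n = 9427.0/1111 = 8.48515
deff = V_st / V_srs = 2.08301/8.48515 = 0.2455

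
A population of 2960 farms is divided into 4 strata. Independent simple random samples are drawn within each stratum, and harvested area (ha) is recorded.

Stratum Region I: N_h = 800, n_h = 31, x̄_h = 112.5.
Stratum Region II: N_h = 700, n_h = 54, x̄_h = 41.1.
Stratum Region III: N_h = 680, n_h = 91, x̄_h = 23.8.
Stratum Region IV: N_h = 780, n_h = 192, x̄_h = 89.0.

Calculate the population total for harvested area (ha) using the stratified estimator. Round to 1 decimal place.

τ̂_st ≈ 204374.0

τ̂_st = Σ N_h x̄_h = 800·112.5 + 700·41.1 + 680·23.8 + 780·89.0 = 204374.0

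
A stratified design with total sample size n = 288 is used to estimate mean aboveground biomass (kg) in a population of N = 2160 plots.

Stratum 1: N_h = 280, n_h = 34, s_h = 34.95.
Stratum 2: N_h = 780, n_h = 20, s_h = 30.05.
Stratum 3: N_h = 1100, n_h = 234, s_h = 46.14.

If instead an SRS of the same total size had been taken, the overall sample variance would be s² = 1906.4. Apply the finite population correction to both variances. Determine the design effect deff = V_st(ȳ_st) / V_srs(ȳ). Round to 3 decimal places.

deff ≈ 1.416

V̂(ȳ_st) = Σ W_h² (1 − n_h/N_h) s_h²/n_h, with W_h = N_h/N and N = 2160:
  stratum 1: (280/2160)²·(1 − 34/280)·34.95²/34 = 0.530397
  stratum 2: (780/2160)²·(1 − 20/780)·30.05²/20 = 5.73667
  stratum 3: (1100/2160)²·(1 − 234/1100)·46.14²/234 = 1.85756
V_st = 8.12462
V_srs = (1 − 288/2160)·1906.4/288 = 5.73685
deff = V_st / V_srs = 8.12462/5.73685 = 1.4162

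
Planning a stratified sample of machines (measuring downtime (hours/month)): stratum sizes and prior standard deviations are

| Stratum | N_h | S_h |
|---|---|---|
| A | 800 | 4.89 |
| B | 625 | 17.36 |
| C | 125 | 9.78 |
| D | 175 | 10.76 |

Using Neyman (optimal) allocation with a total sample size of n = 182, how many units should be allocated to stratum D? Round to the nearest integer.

Neyman allocation: n_h = n · N_h S_h / Σ N_i S_i, with n = 182.
  stratum A: N_h·S_h = 800·4.89 = 3912.00
  stratum B: N_h·S_h = 625·17.36 = 10850.00
  stratum C: N_h·S_h = 125·9.78 = 1222.50
  stratum D: N_h·S_h = 175·10.76 = 1883.00
Σ N_h S_h = 17867.50
n for stratum D = 182·1883.00/17867.50 = 19.180 → 19

19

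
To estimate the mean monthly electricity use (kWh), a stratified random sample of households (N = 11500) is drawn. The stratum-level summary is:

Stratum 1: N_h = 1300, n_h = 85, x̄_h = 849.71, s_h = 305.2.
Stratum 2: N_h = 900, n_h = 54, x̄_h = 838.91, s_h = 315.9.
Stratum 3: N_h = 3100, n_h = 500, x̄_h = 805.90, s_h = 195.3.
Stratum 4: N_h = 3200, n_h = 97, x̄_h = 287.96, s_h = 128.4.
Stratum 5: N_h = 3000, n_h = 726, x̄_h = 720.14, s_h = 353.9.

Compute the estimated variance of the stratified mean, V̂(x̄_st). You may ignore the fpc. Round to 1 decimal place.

V̂(x̄_st) ≈ 55.8

V̂(x̄_st) = Σ W_h² s_h²/n_h, with W_h = N_h/N and N = 11500:
  stratum 1: (1300/11500)²·305.2²/85 = 14.0036
  stratum 2: (900/11500)²·315.9²/54 = 11.3187
  stratum 3: (3100/11500)²·195.3²/500 = 5.54322
  stratum 4: (3200/11500)²·128.4²/97 = 13.1602
  stratum 5: (3000/11500)²·353.9²/726 = 11.7401
V̂(x̄_st) = 55.7658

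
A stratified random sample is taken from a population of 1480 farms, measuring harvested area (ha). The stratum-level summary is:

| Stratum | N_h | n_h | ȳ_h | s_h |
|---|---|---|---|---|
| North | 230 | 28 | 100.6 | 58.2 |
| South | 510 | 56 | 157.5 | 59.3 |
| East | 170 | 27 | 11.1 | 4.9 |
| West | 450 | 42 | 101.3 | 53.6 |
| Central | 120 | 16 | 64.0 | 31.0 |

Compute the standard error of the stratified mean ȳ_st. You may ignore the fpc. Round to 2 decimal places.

SE(ȳ_st) ≈ 4.14

V̂(ȳ_st) = Σ W_h² s_h²/n_h, with W_h = N_h/N and N = 1480:
  stratum North: (230/1480)²·58.2²/28 = 2.9216
  stratum South: (510/1480)²·59.3²/56 = 7.45656
  stratum East: (170/1480)²·4.9²/27 = 0.0117328
  stratum West: (450/1480)²·53.6²/42 = 6.32385
  stratum Central: (120/1480)²·31.0²/16 = 0.394859
V̂(ȳ_st) = 17.1086
SE(ȳ_st) = √17.1086 = 4.13625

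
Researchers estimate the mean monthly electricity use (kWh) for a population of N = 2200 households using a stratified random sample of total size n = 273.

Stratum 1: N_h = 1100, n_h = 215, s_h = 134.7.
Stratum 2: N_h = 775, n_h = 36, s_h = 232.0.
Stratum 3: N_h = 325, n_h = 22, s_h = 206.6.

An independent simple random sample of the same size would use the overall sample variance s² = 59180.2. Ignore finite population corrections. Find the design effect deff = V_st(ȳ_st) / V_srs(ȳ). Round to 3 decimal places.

V̂(ȳ_st) = Σ W_h² s_h²/n_h, with W_h = N_h/N and N = 2200:
  stratum 1: (1100/2200)²·134.7²/215 = 21.0978
  stratum 2: (775/2200)²·232.0²/36 = 185.537
  stratum 3: (325/2200)²·206.6²/22 = 42.3408
V_st = 248.976
V_srs = s²/n = 59180.2/273 = 216.777
deff = V_st / V_srs = 248.976/216.777 = 1.1485

deff ≈ 1.149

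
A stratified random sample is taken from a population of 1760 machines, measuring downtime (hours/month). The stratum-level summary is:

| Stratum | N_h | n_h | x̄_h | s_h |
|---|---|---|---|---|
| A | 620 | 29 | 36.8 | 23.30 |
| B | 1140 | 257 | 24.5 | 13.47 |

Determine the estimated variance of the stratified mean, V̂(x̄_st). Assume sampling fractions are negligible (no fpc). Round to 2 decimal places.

V̂(x̄_st) ≈ 2.62

V̂(x̄_st) = Σ W_h² s_h²/n_h, with W_h = N_h/N and N = 1760:
  stratum A: (620/1760)²·23.30²/29 = 2.32312
  stratum B: (1140/1760)²·13.47²/257 = 0.296201
V̂(x̄_st) = 2.61932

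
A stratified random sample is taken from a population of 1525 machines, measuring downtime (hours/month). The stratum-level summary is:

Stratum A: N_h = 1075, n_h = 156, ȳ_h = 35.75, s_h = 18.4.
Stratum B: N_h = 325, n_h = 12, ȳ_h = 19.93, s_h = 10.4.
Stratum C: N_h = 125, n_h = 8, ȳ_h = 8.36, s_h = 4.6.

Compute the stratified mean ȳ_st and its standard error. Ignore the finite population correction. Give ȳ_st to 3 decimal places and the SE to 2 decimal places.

ȳ_st ≈ 30.133, SE ≈ 1.23

ȳ_st = Σ W_h ȳ_h = (1075·35.75 + 325·19.93 + 125·8.36)/1525 = 30.13344
V̂(ȳ_st) = Σ W_h² s_h²/n_h, with W_h = N_h/N and N = 1525:
  stratum A: (1075/1525)²·18.4²/156 = 1.07842
  stratum B: (325/1525)²·10.4²/12 = 0.409367
  stratum C: (125/1525)²·4.6²/8 = 0.0177708
V̂(ȳ_st) = 1.50556
SE(ȳ_st) = √1.50556 = 1.22701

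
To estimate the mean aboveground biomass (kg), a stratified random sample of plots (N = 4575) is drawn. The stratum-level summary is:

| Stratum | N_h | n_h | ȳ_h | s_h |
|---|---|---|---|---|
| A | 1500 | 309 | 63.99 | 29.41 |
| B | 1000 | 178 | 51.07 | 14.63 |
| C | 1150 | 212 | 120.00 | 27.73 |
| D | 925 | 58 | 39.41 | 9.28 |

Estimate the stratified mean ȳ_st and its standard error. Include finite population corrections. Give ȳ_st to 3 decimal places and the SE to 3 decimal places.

ȳ_st ≈ 70.275, SE ≈ 0.728

ȳ_st = Σ W_h ȳ_h = (1500·63.99 + 1000·51.07 + 1150·120.00 + 925·39.41)/4575 = 70.27525
V̂(ȳ_st) = Σ W_h² (1 − n_h/N_h) s_h²/n_h, with W_h = N_h/N and N = 4575:
  stratum A: (1500/4575)²·(1 − 309/1500)·29.41²/309 = 0.23892
  stratum B: (1000/4575)²·(1 − 178/1000)·14.63²/178 = 0.0472235
  stratum C: (1150/4575)²·(1 − 212/1150)·27.73²/212 = 0.186931
  stratum D: (925/4575)²·(1 − 58/925)·9.28²/58 = 0.0568914
V̂(ȳ_st) = 0.529966
SE(ȳ_st) = √0.529966 = 0.727988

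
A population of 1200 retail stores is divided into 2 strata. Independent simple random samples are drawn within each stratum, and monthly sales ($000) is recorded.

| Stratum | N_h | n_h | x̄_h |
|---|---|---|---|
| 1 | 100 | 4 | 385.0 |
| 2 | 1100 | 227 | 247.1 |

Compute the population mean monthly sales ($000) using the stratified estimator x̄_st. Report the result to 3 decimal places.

x̄_st ≈ 258.592

N = Σ N_h = 1200. Stratum weights W_h = N_h/N.
x̄_st = (100·385.0 + 1100·247.1) / 1200 = 258.59167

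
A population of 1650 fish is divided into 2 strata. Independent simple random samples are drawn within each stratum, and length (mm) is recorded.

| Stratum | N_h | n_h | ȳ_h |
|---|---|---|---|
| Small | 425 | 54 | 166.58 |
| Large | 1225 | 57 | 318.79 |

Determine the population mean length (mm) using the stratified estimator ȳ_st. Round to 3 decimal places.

ȳ_st ≈ 279.584

N = Σ N_h = 1650. Stratum weights W_h = N_h/N.
ȳ_st = (425·166.58 + 1225·318.79) / 1650 = 279.58439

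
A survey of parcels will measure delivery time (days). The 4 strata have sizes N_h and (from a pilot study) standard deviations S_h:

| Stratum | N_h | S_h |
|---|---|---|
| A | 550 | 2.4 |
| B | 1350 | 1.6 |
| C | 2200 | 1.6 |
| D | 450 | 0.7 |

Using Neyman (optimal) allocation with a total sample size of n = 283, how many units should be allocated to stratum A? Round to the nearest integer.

51

Neyman allocation: n_h = n · N_h S_h / Σ N_i S_i, with n = 283.
  stratum A: N_h·S_h = 550·2.4 = 1320.00
  stratum B: N_h·S_h = 1350·1.6 = 2160.00
  stratum C: N_h·S_h = 2200·1.6 = 3520.00
  stratum D: N_h·S_h = 450·0.7 = 315.00
Σ N_h S_h = 7315.00
n for stratum A = 283·1320.00/7315.00 = 51.068 → 51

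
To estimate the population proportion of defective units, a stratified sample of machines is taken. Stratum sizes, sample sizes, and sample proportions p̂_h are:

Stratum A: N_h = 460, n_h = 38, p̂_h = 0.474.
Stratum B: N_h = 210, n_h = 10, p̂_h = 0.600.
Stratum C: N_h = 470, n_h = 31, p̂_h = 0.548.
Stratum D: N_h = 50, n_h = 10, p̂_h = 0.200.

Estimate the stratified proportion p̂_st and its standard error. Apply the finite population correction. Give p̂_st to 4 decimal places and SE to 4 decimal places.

p̂_st ≈ 0.5139, SE ≈ 0.0542

N = 1190; stratum weights W_h = N_h/N.
p̂_st = Σ W_h p̂_h = (460·0.474 + 210·0.600 + 470·0.548 + 50·0.200)/1190 = 0.51395
V̂(p̂_st) = Σ W_h² (1 − n_h/N_h) p̂_h(1−p̂_h)/(n_h−1):
  stratum A: (460/1190)²·(1 − 38/460)·0.474·0.526/37 = 0.000923717
  stratum B: (210/1190)²·(1 − 10/210)·0.600·0.400/9 = 0.000790905
  stratum C: (470/1190)²·(1 − 31/470)·0.548·0.452/30 = 0.001203
  stratum D: (50/1190)²·(1 − 10/50)·0.200·0.800/9 = 2.51081e-05
V̂(p̂_st) = 0.00294273; SE = √V̂ = 0.0542469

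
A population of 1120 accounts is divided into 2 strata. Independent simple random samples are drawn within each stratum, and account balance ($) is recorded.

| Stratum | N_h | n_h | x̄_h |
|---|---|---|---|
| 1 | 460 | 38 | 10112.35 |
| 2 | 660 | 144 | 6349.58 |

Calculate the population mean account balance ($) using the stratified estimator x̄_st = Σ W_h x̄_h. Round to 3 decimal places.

N = Σ N_h = 1120. Stratum weights W_h = N_h/N.
x̄_st = (460·10112.35 + 660·6349.58) / 1120 = 7895.00339

x̄_st ≈ 7895.003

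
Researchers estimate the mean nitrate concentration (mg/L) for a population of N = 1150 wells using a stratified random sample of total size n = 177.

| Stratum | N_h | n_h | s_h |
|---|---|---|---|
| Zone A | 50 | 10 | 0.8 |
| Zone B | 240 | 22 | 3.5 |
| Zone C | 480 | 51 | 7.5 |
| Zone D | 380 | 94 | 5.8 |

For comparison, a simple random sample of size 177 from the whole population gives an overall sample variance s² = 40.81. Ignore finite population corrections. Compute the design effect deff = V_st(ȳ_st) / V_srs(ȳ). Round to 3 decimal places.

V̂(ȳ_st) = Σ W_h² s_h²/n_h, with W_h = N_h/N and N = 1150:
  stratum Zone A: (50/1150)²·0.8²/10 = 0.000120983
  stratum Zone B: (240/1150)²·3.5²/22 = 0.0242516
  stratum Zone C: (480/1150)²·7.5²/51 = 0.192149
  stratum Zone D: (380/1150)²·5.8²/94 = 0.0390751
V_st = 0.255597
V_srs = s²/n = 40.81/177 = 0.230565
deff = V_st / V_srs = 0.255597/0.230565 = 1.1086

deff ≈ 1.109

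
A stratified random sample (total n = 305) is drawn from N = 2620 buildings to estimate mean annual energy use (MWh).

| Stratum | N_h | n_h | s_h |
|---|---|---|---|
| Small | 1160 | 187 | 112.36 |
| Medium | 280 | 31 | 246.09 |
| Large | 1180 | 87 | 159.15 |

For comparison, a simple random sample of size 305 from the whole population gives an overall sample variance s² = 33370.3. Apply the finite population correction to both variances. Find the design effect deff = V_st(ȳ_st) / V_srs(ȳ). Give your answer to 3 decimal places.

deff ≈ 0.886

V̂(ȳ_st) = Σ W_h² (1 − n_h/N_h) s_h²/n_h, with W_h = N_h/N and N = 2620:
  stratum Small: (1160/2620)²·(1 − 187/1160)·112.36²/187 = 11.1007
  stratum Medium: (280/2620)²·(1 − 31/280)·246.09²/31 = 19.8418
  stratum Large: (1180/2620)²·(1 − 87/1180)·159.15²/87 = 54.7008
V_st = 85.6433
V_srs = (1 − 305/2620)·33370.3/305 = 96.6741
deff = V_st / V_srs = 85.6433/96.6741 = 0.8859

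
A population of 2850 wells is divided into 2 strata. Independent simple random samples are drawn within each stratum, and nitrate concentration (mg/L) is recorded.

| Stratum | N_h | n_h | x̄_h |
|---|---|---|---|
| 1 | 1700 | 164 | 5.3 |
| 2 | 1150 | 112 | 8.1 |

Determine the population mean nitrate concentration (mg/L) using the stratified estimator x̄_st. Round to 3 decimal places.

x̄_st ≈ 6.430

N = Σ N_h = 2850. Stratum weights W_h = N_h/N.
x̄_st = (1700·5.3 + 1150·8.1) / 2850 = 6.42982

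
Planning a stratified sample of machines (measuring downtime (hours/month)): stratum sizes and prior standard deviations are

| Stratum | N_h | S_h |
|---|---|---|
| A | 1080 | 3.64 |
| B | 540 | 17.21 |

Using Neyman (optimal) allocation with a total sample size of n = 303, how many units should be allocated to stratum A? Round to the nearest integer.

90

Neyman allocation: n_h = n · N_h S_h / Σ N_i S_i, with n = 303.
  stratum A: N_h·S_h = 1080·3.64 = 3931.20
  stratum B: N_h·S_h = 540·17.21 = 9293.40
Σ N_h S_h = 13224.60
n for stratum A = 303·3931.20/13224.60 = 90.071 → 90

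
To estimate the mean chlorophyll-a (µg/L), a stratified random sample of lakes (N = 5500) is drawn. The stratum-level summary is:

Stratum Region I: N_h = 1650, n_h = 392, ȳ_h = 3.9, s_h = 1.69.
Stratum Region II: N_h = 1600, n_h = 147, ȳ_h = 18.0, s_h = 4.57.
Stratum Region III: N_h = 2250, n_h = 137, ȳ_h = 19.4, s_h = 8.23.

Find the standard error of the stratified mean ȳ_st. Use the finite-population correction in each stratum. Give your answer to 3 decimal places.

SE(ȳ_st) ≈ 0.299

V̂(ȳ_st) = Σ W_h² (1 − n_h/N_h) s_h²/n_h, with W_h = N_h/N and N = 5500:
  stratum Region I: (1650/5500)²·(1 − 392/1650)·1.69²/392 = 0.00049995
  stratum Region II: (1600/5500)²·(1 − 147/1600)·4.57²/147 = 0.0109188
  stratum Region III: (2250/5500)²·(1 − 137/2250)·8.23²/137 = 0.0777026
V̂(ȳ_st) = 0.0891214
SE(ȳ_st) = √0.0891214 = 0.298532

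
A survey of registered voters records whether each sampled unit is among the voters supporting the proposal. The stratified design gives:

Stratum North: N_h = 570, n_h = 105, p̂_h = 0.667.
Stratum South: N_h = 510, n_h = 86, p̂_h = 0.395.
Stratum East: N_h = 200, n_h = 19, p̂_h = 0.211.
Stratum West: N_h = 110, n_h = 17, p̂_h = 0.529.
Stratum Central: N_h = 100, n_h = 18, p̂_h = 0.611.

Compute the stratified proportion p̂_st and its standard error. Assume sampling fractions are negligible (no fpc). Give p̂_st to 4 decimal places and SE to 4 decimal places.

N = 1490; stratum weights W_h = N_h/N.
p̂_st = Σ W_h p̂_h = (570·0.667 + 510·0.395 + 200·0.211 + 110·0.529 + 100·0.611)/1490 = 0.49874
V̂(p̂_st) = Σ W_h² p̂_h(1−p̂_h)/(n_h−1):
  stratum North: (570/1490)²·0.667·0.333/104 = 0.000312546
  stratum South: (510/1490)²·0.395·0.605/85 = 0.000329383
  stratum East: (200/1490)²·0.211·0.789/18 = 0.000166638
  stratum West: (110/1490)²·0.529·0.471/16 = 8.4873e-05
  stratum Central: (100/1490)²·0.611·0.389/17 = 6.29752e-05
V̂(p̂_st) = 0.000956415; SE = √V̂ = 0.030926

p̂_st ≈ 0.4987, SE ≈ 0.0309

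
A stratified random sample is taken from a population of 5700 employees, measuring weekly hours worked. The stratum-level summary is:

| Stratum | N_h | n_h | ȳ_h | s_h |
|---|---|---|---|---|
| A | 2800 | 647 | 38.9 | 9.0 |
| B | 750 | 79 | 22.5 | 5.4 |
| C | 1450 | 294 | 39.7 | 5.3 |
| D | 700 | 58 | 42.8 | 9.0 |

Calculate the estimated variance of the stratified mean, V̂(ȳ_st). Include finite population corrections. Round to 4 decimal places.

V̂(ȳ_st) = Σ W_h² (1 − n_h/N_h) s_h²/n_h, with W_h = N_h/N and N = 5700:
  stratum A: (2800/5700)²·(1 − 647/2800)·9.0²/647 = 0.0232291
  stratum B: (750/5700)²·(1 − 79/750)·5.4²/79 = 0.00571735
  stratum C: (1450/5700)²·(1 − 294/1450)·5.3²/294 = 0.00492925
  stratum D: (700/5700)²·(1 − 58/700)·9.0²/58 = 0.019317
V̂(ȳ_st) = 0.0531928

V̂(ȳ_st) ≈ 0.0532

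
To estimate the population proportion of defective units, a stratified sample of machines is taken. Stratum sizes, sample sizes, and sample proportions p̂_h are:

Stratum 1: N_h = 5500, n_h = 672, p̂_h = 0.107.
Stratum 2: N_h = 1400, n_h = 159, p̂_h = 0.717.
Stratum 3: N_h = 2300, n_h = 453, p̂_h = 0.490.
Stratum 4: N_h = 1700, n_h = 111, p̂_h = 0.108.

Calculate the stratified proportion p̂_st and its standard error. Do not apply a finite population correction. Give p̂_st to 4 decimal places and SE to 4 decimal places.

N = 10900; stratum weights W_h = N_h/N.
p̂_st = Σ W_h p̂_h = (5500·0.107 + 1400·0.717 + 2300·0.490 + 1700·0.108)/10900 = 0.26632
V̂(p̂_st) = Σ W_h² p̂_h(1−p̂_h)/(n_h−1):
  stratum 1: (5500/10900)²·0.107·0.893/671 = 3.62564e-05
  stratum 2: (1400/10900)²·0.717·0.283/158 = 2.11861e-05
  stratum 3: (2300/10900)²·0.490·0.510/452 = 2.46167e-05
  stratum 4: (1700/10900)²·0.108·0.892/110 = 2.1303e-05
V̂(p̂_st) = 0.000103362; SE = √V̂ = 0.0101667

p̂_st ≈ 0.2663, SE ≈ 0.0102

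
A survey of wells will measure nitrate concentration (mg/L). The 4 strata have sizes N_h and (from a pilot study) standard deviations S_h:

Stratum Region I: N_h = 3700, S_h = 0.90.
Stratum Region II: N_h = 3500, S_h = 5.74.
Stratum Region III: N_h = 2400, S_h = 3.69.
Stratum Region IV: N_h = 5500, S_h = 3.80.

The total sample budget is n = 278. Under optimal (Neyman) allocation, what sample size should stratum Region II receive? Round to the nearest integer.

105

Neyman allocation: n_h = n · N_h S_h / Σ N_i S_i, with n = 278.
  stratum Region I: N_h·S_h = 3700·0.90 = 3330.00
  stratum Region II: N_h·S_h = 3500·5.74 = 20090.00
  stratum Region III: N_h·S_h = 2400·3.69 = 8856.00
  stratum Region IV: N_h·S_h = 5500·3.80 = 20900.00
Σ N_h S_h = 53176.00
n for stratum Region II = 278·20090.00/53176.00 = 105.029 → 105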